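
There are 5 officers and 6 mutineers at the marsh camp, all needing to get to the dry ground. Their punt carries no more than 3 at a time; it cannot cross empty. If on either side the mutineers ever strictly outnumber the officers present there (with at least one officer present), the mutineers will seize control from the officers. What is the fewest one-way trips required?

impossible

The mutineers already outnumber the officers at the marsh camp before anyone moves, so the starting position itself is disallowed.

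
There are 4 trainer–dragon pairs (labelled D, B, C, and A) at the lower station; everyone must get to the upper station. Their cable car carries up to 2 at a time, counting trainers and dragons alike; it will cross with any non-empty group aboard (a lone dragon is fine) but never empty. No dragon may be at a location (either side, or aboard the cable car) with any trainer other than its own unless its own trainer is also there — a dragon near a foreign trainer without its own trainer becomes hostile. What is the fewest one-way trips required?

Following every safe sequence of crossings from the start, the most of the 8 that can be at the upper station as the cable car arrives there on crossings 1, 3, 5 is 2, 3, 4 respectively; the best ever achieved is 4 of 8.
From crossing 7 on, no configuration arises that was not already reachable earlier: only 44 distinct safe configurations (who is on which side, and where the cable car is) can ever be reached, none of them has everyone across, and every continuation just revisits them. So no valid plan exists.

impossible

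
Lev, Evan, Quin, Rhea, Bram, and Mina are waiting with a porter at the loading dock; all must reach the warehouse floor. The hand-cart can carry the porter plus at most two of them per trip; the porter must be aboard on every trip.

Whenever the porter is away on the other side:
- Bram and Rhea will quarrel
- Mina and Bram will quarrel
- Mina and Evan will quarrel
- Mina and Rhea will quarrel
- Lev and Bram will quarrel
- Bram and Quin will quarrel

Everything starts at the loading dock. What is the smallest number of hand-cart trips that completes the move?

9

Counting alone: the porter can take at most 2 across per trip to the warehouse floor, so moving all 6 needs at least 3 loaded trips out, with a return between consecutive ones — at least 5 crossings.
The safety rule pushes this higher. Following every safe sequence of crossings, the most of the 6 that can be at the warehouse floor as the hand-cart arrives there on crossings 5, 7 is 4, 5 respectively — never all 6.
So no plan with fewer than 9 crossings exists, and this one achieves 9:
1. Porter goes to the warehouse floor with Bram and Mina.
2. Porter goes back to the loading dock with Bram.
3. Porter goes to the warehouse floor with Bram and Lev.
4. Porter goes back to the loading dock with Bram.
5. Porter goes to the warehouse floor with Quin and Rhea.
6. Porter goes back to the loading dock with Rhea.
7. Porter goes to the warehouse floor with Evan and Rhea.
8. Porter goes back to the loading dock with Mina.
9. Porter goes to the warehouse floor with Bram and Mina.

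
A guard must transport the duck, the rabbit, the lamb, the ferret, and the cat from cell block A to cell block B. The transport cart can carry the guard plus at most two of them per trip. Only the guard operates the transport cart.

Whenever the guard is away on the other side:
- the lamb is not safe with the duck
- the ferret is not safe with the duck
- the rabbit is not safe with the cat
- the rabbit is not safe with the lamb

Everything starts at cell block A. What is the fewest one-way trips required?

Counting alone: the guard can take at most 2 across per trip to cell block B, so moving all 5 needs at least 3 loaded trips out, with a return between consecutive ones — at least 5 crossings.
The safety rule pushes this higher. Following every safe sequence of crossings, the most of the 5 that can be at cell block B as the transport cart arrives there on crossing 5 is 4 — never all 5.
So no plan with fewer than 7 crossings exists, and this one achieves 7:
1. Guard goes to cell block B with the duck and the rabbit.  [cell block A: the cat, the ferret, the lamb | cell block B: the duck, the rabbit]
2. Guard goes back to cell block A alone.  [cell block A: the cat, the ferret, the lamb | cell block B: the duck, the rabbit]
3. Guard goes to cell block B with the lamb.  [cell block A: the cat, the ferret | cell block B: the duck, the lamb, the rabbit]
4. Guard goes back to cell block A with the duck and the rabbit.  [cell block A: the cat, the duck, the ferret, the rabbit | cell block B: the lamb]
5. Guard goes to cell block B with the cat and the ferret.  [cell block A: the duck, the rabbit | cell block B: the cat, the ferret, the lamb]
6. Guard goes back to cell block A alone.  [cell block A: the duck, the rabbit | cell block B: the cat, the ferret, the lamb]
7. Guard goes to cell block B with the duck and the rabbit.  [cell block A: — | cell block B: the cat, the duck, the ferret, the lamb, the rabbit]

7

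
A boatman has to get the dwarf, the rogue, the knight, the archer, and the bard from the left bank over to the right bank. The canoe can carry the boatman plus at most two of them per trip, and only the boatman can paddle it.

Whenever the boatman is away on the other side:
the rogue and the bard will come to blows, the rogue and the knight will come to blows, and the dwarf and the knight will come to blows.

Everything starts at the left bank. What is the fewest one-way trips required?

5

Counting alone: the boatman can take at most 2 across per trip to the right bank, so moving all 5 needs at least 3 loaded trips out, with a return between consecutive ones — at least 5 crossings.
The plan below uses exactly 5 crossings, so it is optimal:
1. Boatman goes to the right bank with the dwarf and the rogue.
2. Boatman goes back to the left bank alone.
3. Boatman goes to the right bank with the archer.
4. Boatman goes back to the left bank alone.
5. Boatman goes to the right bank with the bard and the knight.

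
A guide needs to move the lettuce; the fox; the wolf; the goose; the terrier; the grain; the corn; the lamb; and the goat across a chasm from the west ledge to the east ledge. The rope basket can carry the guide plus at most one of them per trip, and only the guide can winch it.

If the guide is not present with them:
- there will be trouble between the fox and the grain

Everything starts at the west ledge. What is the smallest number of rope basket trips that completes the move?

17

Counting alone: the guide can take at most 1 across per trip to the east ledge, so moving all 9 needs at least 9 loaded trips out, with a return between consecutive ones — at least 17 crossings.
The plan below uses exactly 17 crossings, so it is optimal:
1. Guide goes to the east ledge with the fox.  [the west ledge: the corn, the goat, the goose, the grain, the lamb, the lettuce, the terrier, the wolf | the east ledge: the fox]
2. Guide goes back to the west ledge alone.  [the west ledge: the corn, the goat, the goose, the grain, the lamb, the lettuce, the terrier, the wolf | the east ledge: the fox]
3. Guide goes to the east ledge with the lettuce.  [the west ledge: the corn, the goat, the goose, the grain, the lamb, the terrier, the wolf | the east ledge: the fox, the lettuce]
4. Guide goes back to the west ledge alone.  [the west ledge: the corn, the goat, the goose, the grain, the lamb, the terrier, the wolf | the east ledge: the fox, the lettuce]
5. Guide goes to the east ledge with the wolf.  [the west ledge: the corn, the goat, the goose, the grain, the lamb, the terrier | the east ledge: the fox, the lettuce, the wolf]
6. Guide goes back to the west ledge alone.  [the west ledge: the corn, the goat, the goose, the grain, the lamb, the terrier | the east ledge: the fox, the lettuce, the wolf]
7. Guide goes to the east ledge with the goose.  [the west ledge: the corn, the goat, the grain, the lamb, the terrier | the east ledge: the fox, the goose, the lettuce, the wolf]
8. Guide goes back to the west ledge alone.  [the west ledge: the corn, the goat, the grain, the lamb, the terrier | the east ledge: the fox, the goose, the lettuce, the wolf]
9. Guide goes to the east ledge with the terrier.  [the west ledge: the corn, the goat, the grain, the lamb | the east ledge: the fox, the goose, the lettuce, the terrier, the wolf]
10. Guide goes back to the west ledge alone.  [the west ledge: the corn, the goat, the grain, the lamb | the east ledge: the fox, the goose, the lettuce, the terrier, the wolf]
11. Guide goes to the east ledge with the corn.  [the west ledge: the goat, the grain, the lamb | the east ledge: the corn, the fox, the goose, the lettuce, the terrier, the wolf]
12. Guide goes back to the west ledge alone.  [the west ledge: the goat, the grain, the lamb | the east ledge: the corn, the fox, the goose, the lettuce, the terrier, the wolf]
13. Guide goes to the east ledge with the lamb.  [the west ledge: the goat, the grain | the east ledge: the corn, the fox, the goose, the lamb, the lettuce, the terrier, the wolf]
14. Guide goes back to the west ledge alone.  [the west ledge: the goat, the grain | the east ledge: the corn, the fox, the goose, the lamb, the lettuce, the terrier, the wolf]
15. Guide goes to the east ledge with the goat.  [the west ledge: the grain | the east ledge: the corn, the fox, the goat, the goose, the lamb, the lettuce, the terrier, the wolf]
16. Guide goes back to the west ledge alone.  [the west ledge: the grain | the east ledge: the corn, the fox, the goat, the goose, the lamb, the lettuce, the terrier, the wolf]
17. Guide goes to the east ledge with the grain.  [the west ledge: — | the east ledge: the corn, the fox, the goat, the goose, the grain, the lamb, the lettuce, the terrier, the wolf]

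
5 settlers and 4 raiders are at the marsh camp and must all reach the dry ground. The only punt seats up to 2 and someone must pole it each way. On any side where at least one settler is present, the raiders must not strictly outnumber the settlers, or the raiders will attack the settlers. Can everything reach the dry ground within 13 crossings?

No

Counting alone: each trip to the dry ground takes at most 2 across and each return brings at least 1 back, so after t trips out (and t−1 returns) at most 2t − (t−1) of the 9 are across; that first reaches 9 at t = 8, so at least 15 crossings are needed.
Since 13 < 15, 13 crossings cannot be enough. (The shortest complete plan in fact takes 15:)
1. 2 raiders → the dry ground.  (the marsh camp: 5S 2R; the dry ground: 0S 2R)
2. 1 raider ← the marsh camp.  (the marsh camp: 5S 3R; the dry ground: 0S 1R)
3. 2 raiders → the dry ground.  (the marsh camp: 5S 1R; the dry ground: 0S 3R)
4. 1 raider ← the marsh camp.  (the marsh camp: 5S 2R; the dry ground: 0S 2R)
5. 2 settlers → the dry ground.  (the marsh camp: 3S 2R; the dry ground: 2S 2R)
6. 1 raider ← the marsh camp.  (the marsh camp: 3S 3R; the dry ground: 2S 1R)
7. 1 settler and 1 raider → the dry ground.  (the marsh camp: 2S 2R; the dry ground: 3S 2R)
8. 1 settler ← the marsh camp.  (the marsh camp: 3S 2R; the dry ground: 2S 2R)
9. 1 settler and 1 raider → the dry ground.  (the marsh camp: 2S 1R; the dry ground: 3S 3R)
10. 1 raider ← the marsh camp.  (the marsh camp: 2S 2R; the dry ground: 3S 2R)
11. 1 settler and 1 raider → the dry ground.  (the marsh camp: 1S 1R; the dry ground: 4S 3R)
12. 1 settler ← the marsh camp.  (the marsh camp: 2S 1R; the dry ground: 3S 3R)
13. 1 settler and 1 raider → the dry ground.  (the marsh camp: 1S 0R; the dry ground: 4S 4R)
14. 1 raider ← the marsh camp.  (the marsh camp: 1S 1R; the dry ground: 4S 3R)
15. 1 settler and 1 raider → the dry ground.  (the marsh camp: 0S 0R; the dry ground: 5S 4R)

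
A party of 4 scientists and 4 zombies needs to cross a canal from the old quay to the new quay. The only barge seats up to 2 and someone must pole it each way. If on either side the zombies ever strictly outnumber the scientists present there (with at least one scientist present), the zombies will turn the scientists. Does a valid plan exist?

No

Following every safe sequence of crossings from the start, the most of the 8 that can be at the new quay as the barge arrives there on crossings 1, 3, 5 is 2, 3, 4 respectively; the best ever achieved is 4 of 8.
From crossing 7 on, no configuration arises that was not already reachable earlier: only 11 distinct safe configurations (who is on which side, and where the barge is) can ever be reached, none of them has everyone across, and every continuation just revisits them. They are: 0 scientists + 0 zombies across (barge back at the start); 0 scientists + 1 zombie across (barge there); 0 scientists + 1 zombie across (barge back at the start); 0 scientists + 2 zombies across (barge there); 0 scientists + 2 zombies across (barge back at the start); 0 scientists + 3 zombies across (barge there); 0 scientists + 3 zombies across (barge back at the start); 0 scientists + 4 zombies across (barge there); 1 scientist + 1 zombie across (barge there); 1 scientist + 1 zombie across (barge back at the start); 2 scientists + 2 zombies across (barge there). So no valid plan exists.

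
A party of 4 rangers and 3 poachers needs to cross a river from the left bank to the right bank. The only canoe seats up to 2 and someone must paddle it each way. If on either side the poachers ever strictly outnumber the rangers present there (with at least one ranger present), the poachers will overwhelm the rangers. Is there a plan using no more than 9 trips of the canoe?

No

Counting alone: each trip to the right bank takes at most 2 across and each return brings at least 1 back, so after t trips out (and t−1 returns) at most 2t − (t−1) of the 7 are across; that first reaches 7 at t = 6, so at least 11 crossings are needed.
Since 9 < 11, 9 crossings cannot be enough. (The shortest complete plan in fact takes 11:)
1. 2 poachers → the right bank.  (the left bank: 4R 1P; the right bank: 0R 2P)
2. 1 poacher ← the left bank.  (the left bank: 4R 2P; the right bank: 0R 1P)
3. 2 poachers → the right bank.  (the left bank: 4R 0P; the right bank: 0R 3P)
4. 1 poacher ← the left bank.  (the left bank: 4R 1P; the right bank: 0R 2P)
5. 2 rangers → the right bank.  (the left bank: 2R 1P; the right bank: 2R 2P)
6. 1 poacher ← the left bank.  (the left bank: 2R 2P; the right bank: 2R 1P)
7. 1 ranger and 1 poacher → the right bank.  (the left bank: 1R 1P; the right bank: 3R 2P)
8. 1 ranger ← the left bank.  (the left bank: 2R 1P; the right bank: 2R 2P)
9. 1 ranger and 1 poacher → the right bank.  (the left bank: 1R 0P; the right bank: 3R 3P)
10. 1 poacher ← the left bank.  (the left bank: 1R 1P; the right bank: 3R 2P)
11. 1 ranger and 1 poacher → the right bank.  (the left bank: 0R 0P; the right bank: 4R 3P)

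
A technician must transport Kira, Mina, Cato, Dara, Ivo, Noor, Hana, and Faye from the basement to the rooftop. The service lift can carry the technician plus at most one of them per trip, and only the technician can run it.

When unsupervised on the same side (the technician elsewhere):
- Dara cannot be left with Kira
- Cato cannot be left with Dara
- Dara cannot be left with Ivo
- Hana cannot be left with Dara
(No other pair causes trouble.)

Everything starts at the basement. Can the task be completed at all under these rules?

Following every safe sequence of crossings from the start, the most of the 8 that can be at the rooftop as the service lift arrives there on crossings 1, 3, 5, 7, 9 is 1, 2, 3, 4, 5 respectively; the best ever achieved is 5 of 8.
From crossing 11 on, no configuration arises that was not already reachable earlier: only 88 distinct safe configurations (who is on which side, and where the service lift is) can ever be reached, none of them has everyone across, and every continuation just revisits them. So no valid plan exists.

No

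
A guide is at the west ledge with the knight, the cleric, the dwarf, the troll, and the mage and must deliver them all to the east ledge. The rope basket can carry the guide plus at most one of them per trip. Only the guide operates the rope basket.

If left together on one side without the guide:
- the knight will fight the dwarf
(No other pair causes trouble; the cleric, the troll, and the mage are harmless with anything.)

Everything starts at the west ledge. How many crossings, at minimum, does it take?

9

Counting alone: the guide can take at most 1 across per trip to the east ledge, so moving all 5 needs at least 5 loaded trips out, with a return between consecutive ones — at least 9 crossings.
The plan below uses exactly 9 crossings, so it is optimal:
1. Guide goes to the east ledge with the knight.  [the west ledge: the cleric, the dwarf, the mage, the troll | the east ledge: the knight]
2. Guide goes back to the west ledge alone.  [the west ledge: the cleric, the dwarf, the mage, the troll | the east ledge: the knight]
3. Guide goes to the east ledge with the cleric.  [the west ledge: the dwarf, the mage, the troll | the east ledge: the cleric, the knight]
4. Guide goes back to the west ledge alone.  [the west ledge: the dwarf, the mage, the troll | the east ledge: the cleric, the knight]
5. Guide goes to the east ledge with the troll.  [the west ledge: the dwarf, the mage | the east ledge: the cleric, the knight, the troll]
6. Guide goes back to the west ledge alone.  [the west ledge: the dwarf, the mage | the east ledge: the cleric, the knight, the troll]
7. Guide goes to the east ledge with the mage.  [the west ledge: the dwarf | the east ledge: the cleric, the knight, the mage, the troll]
8. Guide goes back to the west ledge alone.  [the west ledge: the dwarf | the east ledge: the cleric, the knight, the mage, the troll]
9. Guide goes to the east ledge with the dwarf.  [the west ledge: — | the east ledge: the cleric, the dwarf, the knight, the mage, the troll]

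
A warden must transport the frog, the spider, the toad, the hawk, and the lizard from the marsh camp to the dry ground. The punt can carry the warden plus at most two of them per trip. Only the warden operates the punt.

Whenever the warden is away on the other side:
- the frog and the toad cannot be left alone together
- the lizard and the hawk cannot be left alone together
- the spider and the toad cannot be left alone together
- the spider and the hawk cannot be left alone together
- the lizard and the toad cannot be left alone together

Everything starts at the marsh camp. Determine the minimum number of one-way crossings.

Counting alone: the warden can take at most 2 across per trip to the dry ground, so moving all 5 needs at least 3 loaded trips out, with a return between consecutive ones — at least 5 crossings.
The safety rule pushes this higher. Following every safe sequence of crossings, the most of the 5 that can be at the dry ground as the punt arrives there on crossing 5 is 4 — never all 5.
So no plan with fewer than 7 crossings exists, and this one achieves 7:
1. Warden goes to the dry ground with the hawk and the toad.
2. Warden goes back to the marsh camp alone.
3. Warden goes to the dry ground with the frog.
4. Warden goes back to the marsh camp with the toad.
5. Warden goes to the dry ground with the lizard and the spider.
6. Warden goes back to the marsh camp with the hawk.
7. Warden goes to the dry ground with the hawk and the toad.

7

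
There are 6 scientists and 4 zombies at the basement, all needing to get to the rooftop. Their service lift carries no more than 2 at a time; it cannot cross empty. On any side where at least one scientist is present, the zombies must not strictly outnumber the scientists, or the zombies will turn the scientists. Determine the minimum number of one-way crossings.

Counting alone: each trip to the rooftop takes at most 2 across and each return brings at least 1 back, so after t trips out (and t−1 returns) at most 2t − (t−1) of the 10 are across; that first reaches 10 at t = 9, so at least 17 crossings are needed.
The plan below uses exactly 17 crossings, so it is optimal:
1. 2 zombies → the rooftop.  (the basement: 6S 2Z; the rooftop: 0S 2Z)
2. 1 zombie ← the basement.  (the basement: 6S 3Z; the rooftop: 0S 1Z)
3. 2 zombies → the rooftop.  (the basement: 6S 1Z; the rooftop: 0S 3Z)
4. 1 zombie ← the basement.  (the basement: 6S 2Z; the rooftop: 0S 2Z)
5. 2 scientists → the rooftop.  (the basement: 4S 2Z; the rooftop: 2S 2Z)
6. 1 zombie ← the basement.  (the basement: 4S 3Z; the rooftop: 2S 1Z)
7. 1 scientist and 1 zombie → the rooftop.  (the basement: 3S 2Z; the rooftop: 3S 2Z)
8. 1 zombie ← the basement.  (the basement: 3S 3Z; the rooftop: 3S 1Z)
9. 2 zombies → the rooftop.  (the basement: 3S 1Z; the rooftop: 3S 3Z)
10. 1 zombie ← the basement.  (the basement: 3S 2Z; the rooftop: 3S 2Z)
11. 1 scientist and 1 zombie → the rooftop.  (the basement: 2S 1Z; the rooftop: 4S 3Z)
12. 1 zombie ← the basement.  (the basement: 2S 2Z; the rooftop: 4S 2Z)
13. 2 zombies → the rooftop.  (the basement: 2S 0Z; the rooftop: 4S 4Z)
14. 1 zombie ← the basement.  (the basement: 2S 1Z; the rooftop: 4S 3Z)
15. 1 scientist and 1 zombie → the rooftop.  (the basement: 1S 0Z; the rooftop: 5S 4Z)
16. 1 zombie ← the basement.  (the basement: 1S 1Z; the rooftop: 5S 3Z)
17. 1 scientist and 1 zombie → the rooftop.  (the basement: 0S 0Z; the rooftop: 6S 4Z)

17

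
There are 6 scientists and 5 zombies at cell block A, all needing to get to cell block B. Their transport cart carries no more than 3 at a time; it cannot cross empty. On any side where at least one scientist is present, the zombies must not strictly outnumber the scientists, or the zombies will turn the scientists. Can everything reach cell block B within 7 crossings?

No

Counting alone: each trip to cell block B takes at most 3 across and each return brings at least 1 back, so after t trips out (and t−1 returns) at most 3t − (t−1) of the 11 are across; that first reaches 11 at t = 5, so at least 9 crossings are needed.
Since 7 < 9, 7 crossings cannot be enough. (The shortest complete plan in fact takes 9:)
1. 3 zombies → cell block B.  (cell block A: 6S 2Z; cell block B: 0S 3Z)
2. 1 zombie ← cell block A.  (cell block A: 6S 3Z; cell block B: 0S 2Z)
3. 3 scientists → cell block B.  (cell block A: 3S 3Z; cell block B: 3S 2Z)
4. 1 scientist ← cell block A.  (cell block A: 4S 3Z; cell block B: 2S 2Z)
5. 2 scientists and 1 zombie → cell block B.  (cell block A: 2S 2Z; cell block B: 4S 3Z)
6. 1 scientist ← cell block A.  (cell block A: 3S 2Z; cell block B: 3S 3Z)
7. 2 scientists and 1 zombie → cell block B.  (cell block A: 1S 1Z; cell block B: 5S 4Z)
8. 1 scientist ← cell block A.  (cell block A: 2S 1Z; cell block B: 4S 4Z)
9. 2 scientists and 1 zombie → cell block B.  (cell block A: 0S 0Z; cell block B: 6S 5Z)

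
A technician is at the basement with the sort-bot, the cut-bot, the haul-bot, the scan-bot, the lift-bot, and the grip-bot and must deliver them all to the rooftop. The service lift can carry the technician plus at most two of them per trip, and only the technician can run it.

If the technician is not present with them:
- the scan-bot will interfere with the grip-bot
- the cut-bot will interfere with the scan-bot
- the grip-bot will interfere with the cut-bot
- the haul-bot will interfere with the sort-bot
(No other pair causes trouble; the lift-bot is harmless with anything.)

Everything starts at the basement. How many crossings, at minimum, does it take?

impossible

Whatever the first load, the items left behind include a forbidden pair without the technician. No opening move is safe, so no plan exists.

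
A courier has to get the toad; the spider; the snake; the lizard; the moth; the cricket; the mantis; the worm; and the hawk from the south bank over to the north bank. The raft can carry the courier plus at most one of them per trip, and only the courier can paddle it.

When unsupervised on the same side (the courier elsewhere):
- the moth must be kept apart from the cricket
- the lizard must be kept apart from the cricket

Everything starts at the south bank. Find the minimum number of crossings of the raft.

19

Counting alone: the courier can take at most 1 across per trip to the north bank, so moving all 9 needs at least 9 loaded trips out, with a return between consecutive ones — at least 17 crossings.
The safety rule pushes this higher. Following every safe sequence of crossings, the most of the 9 that can be at the north bank as the raft arrives there on crossing 17 is 8 — never all 9.
So no plan with fewer than 19 crossings exists, and this one achieves 19:
1. Courier goes to the north bank with the cricket.
2. Courier goes back to the south bank alone.
3. Courier goes to the north bank with the toad.
4. Courier goes back to the south bank alone.
5. Courier goes to the north bank with the spider.
6. Courier goes back to the south bank alone.
7. Courier goes to the north bank with the snake.
8. Courier goes back to the south bank alone.
9. Courier goes to the north bank with the lizard.
10. Courier goes back to the south bank with the cricket.
11. Courier goes to the north bank with the moth.
12. Courier goes back to the south bank alone.
13. Courier goes to the north bank with the mantis.
14. Courier goes back to the south bank alone.
15. Courier goes to the north bank with the worm.
16. Courier goes back to the south bank alone.
17. Courier goes to the north bank with the hawk.
18. Courier goes back to the south bank alone.
19. Courier goes to the north bank with the cricket.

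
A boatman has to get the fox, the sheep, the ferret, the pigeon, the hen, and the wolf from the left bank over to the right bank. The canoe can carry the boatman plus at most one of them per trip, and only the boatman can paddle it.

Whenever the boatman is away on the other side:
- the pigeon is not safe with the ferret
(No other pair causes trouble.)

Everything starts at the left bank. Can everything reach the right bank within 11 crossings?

Yes

Yes — this plan uses 11 crossings (≤ 11):
1. Boatman goes to the right bank with the ferret.
2. Boatman goes back to the left bank alone.
3. Boatman goes to the right bank with the fox.
4. Boatman goes back to the left bank alone.
5. Boatman goes to the right bank with the sheep.
6. Boatman goes back to the left bank alone.
7. Boatman goes to the right bank with the hen.
8. Boatman goes back to the left bank alone.
9. Boatman goes to the right bank with the wolf.
10. Boatman goes back to the left bank alone.
11. Boatman goes to the right bank with the pigeon.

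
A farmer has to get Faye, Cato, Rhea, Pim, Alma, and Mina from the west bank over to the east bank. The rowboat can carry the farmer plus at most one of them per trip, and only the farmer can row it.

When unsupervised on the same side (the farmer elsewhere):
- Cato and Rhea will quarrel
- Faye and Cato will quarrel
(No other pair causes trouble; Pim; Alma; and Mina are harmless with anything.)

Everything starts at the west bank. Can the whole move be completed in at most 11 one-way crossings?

No

Counting alone: the farmer can take at most 1 across per trip to the east bank, so moving all 6 needs at least 6 loaded trips out, with a return between consecutive ones — at least 11 crossings.
The safety rule pushes this higher. Following every safe sequence of crossings, the most of the 6 that can be at the east bank as the rowboat arrives there on crossing 11 is 5 — never all 6.
So the move cannot be finished within 11 crossings. (The shortest complete plan takes 13:)
1. Farmer goes to the east bank with Cato.
2. Farmer goes back to the west bank alone.
3. Farmer goes to the east bank with Faye.
4. Farmer goes back to the west bank with Cato.
5. Farmer goes to the east bank with Rhea.
6. Farmer goes back to the west bank alone.
7. Farmer goes to the east bank with Pim.
8. Farmer goes back to the west bank alone.
9. Farmer goes to the east bank with Alma.
10. Farmer goes back to the west bank alone.
11. Farmer goes to the east bank with Mina.
12. Farmer goes back to the west bank alone.
13. Farmer goes to the east bank with Cato.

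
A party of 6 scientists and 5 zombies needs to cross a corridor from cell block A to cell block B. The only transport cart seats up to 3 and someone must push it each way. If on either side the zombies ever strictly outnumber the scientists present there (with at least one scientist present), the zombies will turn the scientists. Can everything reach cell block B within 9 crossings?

Yes

Yes — this plan uses 9 crossings (≤ 9):
1. 3 zombies → cell block B.  (cell block A: 6S 2Z; cell block B: 0S 3Z)
2. 1 zombie ← cell block A.  (cell block A: 6S 3Z; cell block B: 0S 2Z)
3. 3 scientists → cell block B.  (cell block A: 3S 3Z; cell block B: 3S 2Z)
4. 1 scientist ← cell block A.  (cell block A: 4S 3Z; cell block B: 2S 2Z)
5. 2 scientists and 1 zombie → cell block B.  (cell block A: 2S 2Z; cell block B: 4S 3Z)
6. 1 scientist ← cell block A.  (cell block A: 3S 2Z; cell block B: 3S 3Z)
7. 2 scientists and 1 zombie → cell block B.  (cell block A: 1S 1Z; cell block B: 5S 4Z)
8. 1 scientist ← cell block A.  (cell block A: 2S 1Z; cell block B: 4S 4Z)
9. 2 scientists and 1 zombie → cell block B.  (cell block A: 0S 0Z; cell block B: 6S 5Z)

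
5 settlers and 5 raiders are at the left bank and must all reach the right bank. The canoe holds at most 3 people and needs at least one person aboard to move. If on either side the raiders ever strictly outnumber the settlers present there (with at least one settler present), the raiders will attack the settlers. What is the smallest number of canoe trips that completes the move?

Counting alone: each trip to the right bank takes at most 3 across and each return brings at least 1 back, so after t trips out (and t−1 returns) at most 3t − (t−1) of the 10 are across; that first reaches 10 at t = 5, so at least 9 crossings are needed.
The safety rule pushes this higher. Following every safe sequence of crossings, the most of the 10 that can be at the right bank as the canoe arrives there on crossing 9 is 9 — never all 10.
So no plan with fewer than 11 crossings exists, and this one achieves 11:
1. 2 raiders → the right bank.  (the left bank: 5S 3R; the right bank: 0S 2R)
2. 1 raider ← the left bank.  (the left bank: 5S 4R; the right bank: 0S 1R)
3. 3 raiders → the right bank.  (the left bank: 5S 1R; the right bank: 0S 4R)
4. 1 raider ← the left bank.  (the left bank: 5S 2R; the right bank: 0S 3R)
5. 3 settlers → the right bank.  (the left bank: 2S 2R; the right bank: 3S 3R)
6. 1 settler and 1 raider ← the left bank.  (the left bank: 3S 3R; the right bank: 2S 2R)
7. 3 settlers → the right bank.  (the left bank: 0S 3R; the right bank: 5S 2R)
8. 1 raider ← the left bank.  (the left bank: 0S 4R; the right bank: 5S 1R)
9. 2 raiders → the right bank.  (the left bank: 0S 2R; the right bank: 5S 3R)
10. 1 raider ← the left bank.  (the left bank: 0S 3R; the right bank: 5S 2R)
11. 3 raiders → the right bank.  (the left bank: 0S 0R; the right bank: 5S 5R)

11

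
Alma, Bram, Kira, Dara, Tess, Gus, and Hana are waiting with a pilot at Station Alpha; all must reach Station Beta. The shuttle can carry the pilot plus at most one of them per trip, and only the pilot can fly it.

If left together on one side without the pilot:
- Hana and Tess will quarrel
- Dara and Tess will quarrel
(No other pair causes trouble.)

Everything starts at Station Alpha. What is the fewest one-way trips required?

Counting alone: the pilot can take at most 1 across per trip to Station Beta, so moving all 7 needs at least 7 loaded trips out, with a return between consecutive ones — at least 13 crossings.
The safety rule pushes this higher. Following every safe sequence of crossings, the most of the 7 that can be at Station Beta as the shuttle arrives there on crossing 13 is 6 — never all 7.
So no plan with fewer than 15 crossings exists, and this one achieves 15:
1. Pilot goes to Station Beta with Tess.  [Station Alpha: Alma, Bram, Dara, Gus, Hana, Kira | Station Beta: Tess]
2. Pilot goes back to Station Alpha alone.  [Station Alpha: Alma, Bram, Dara, Gus, Hana, Kira | Station Beta: Tess]
3. Pilot goes to Station Beta with Alma.  [Station Alpha: Bram, Dara, Gus, Hana, Kira | Station Beta: Alma, Tess]
4. Pilot goes back to Station Alpha alone.  [Station Alpha: Bram, Dara, Gus, Hana, Kira | Station Beta: Alma, Tess]
5. Pilot goes to Station Beta with Bram.  [Station Alpha: Dara, Gus, Hana, Kira | Station Beta: Alma, Bram, Tess]
6. Pilot goes back to Station Alpha alone.  [Station Alpha: Dara, Gus, Hana, Kira | Station Beta: Alma, Bram, Tess]
7. Pilot goes to Station Beta with Kira.  [Station Alpha: Dara, Gus, Hana | Station Beta: Alma, Bram, Kira, Tess]
8. Pilot goes back to Station Alpha alone.  [Station Alpha: Dara, Gus, Hana | Station Beta: Alma, Bram, Kira, Tess]
9. Pilot goes to Station Beta with Dara.  [Station Alpha: Gus, Hana | Station Beta: Alma, Bram, Dara, Kira, Tess]
10. Pilot goes back to Station Alpha with Tess.  [Station Alpha: Gus, Hana, Tess | Station Beta: Alma, Bram, Dara, Kira]
11. Pilot goes to Station Beta with Hana.  [Station Alpha: Gus, Tess | Station Beta: Alma, Bram, Dara, Hana, Kira]
12. Pilot goes back to Station Alpha alone.  [Station Alpha: Gus, Tess | Station Beta: Alma, Bram, Dara, Hana, Kira]
13. Pilot goes to Station Beta with Gus.  [Station Alpha: Tess | Station Beta: Alma, Bram, Dara, Gus, Hana, Kira]
14. Pilot goes back to Station Alpha alone.  [Station Alpha: Tess | Station Beta: Alma, Bram, Dara, Gus, Hana, Kira]
15. Pilot goes to Station Beta with Tess.  [Station Alpha: — | Station Beta: Alma, Bram, Dara, Gus, Hana, Kira, Tess]

15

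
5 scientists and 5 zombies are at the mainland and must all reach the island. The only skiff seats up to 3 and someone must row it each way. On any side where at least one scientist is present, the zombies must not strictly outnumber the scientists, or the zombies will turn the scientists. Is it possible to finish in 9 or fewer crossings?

Counting alone: each trip to the island takes at most 3 across and each return brings at least 1 back, so after t trips out (and t−1 returns) at most 3t − (t−1) of the 10 are across; that first reaches 10 at t = 5, so at least 9 crossings are needed.
The safety rule pushes this higher. Following every safe sequence of crossings, the most of the 10 that can be at the island as the skiff arrives there on crossing 9 is 9 — never all 10.
So the move cannot be finished within 9 crossings. (The shortest complete plan takes 11:)
1. 2 zombies → the island.  (the mainland: 5S 3Z; the island: 0S 2Z)
2. 1 zombie ← the mainland.  (the mainland: 5S 4Z; the island: 0S 1Z)
3. 3 zombies → the island.  (the mainland: 5S 1Z; the island: 0S 4Z)
4. 1 zombie ← the mainland.  (the mainland: 5S 2Z; the island: 0S 3Z)
5. 3 scientists → the island.  (the mainland: 2S 2Z; the island: 3S 3Z)
6. 1 scientist and 1 zombie ← the mainland.  (the mainland: 3S 3Z; the island: 2S 2Z)
7. 3 scientists → the island.  (the mainland: 0S 3Z; the island: 5S 2Z)
8. 1 zombie ← the mainland.  (the mainland: 0S 4Z; the island: 5S 1Z)
9. 2 zombies → the island.  (the mainland: 0S 2Z; the island: 5S 3Z)
10. 1 zombie ← the mainland.  (the mainland: 0S 3Z; the island: 5S 2Z)
11. 3 zombies → the island.  (the mainland: 0S 0Z; the island: 5S 5Z)

No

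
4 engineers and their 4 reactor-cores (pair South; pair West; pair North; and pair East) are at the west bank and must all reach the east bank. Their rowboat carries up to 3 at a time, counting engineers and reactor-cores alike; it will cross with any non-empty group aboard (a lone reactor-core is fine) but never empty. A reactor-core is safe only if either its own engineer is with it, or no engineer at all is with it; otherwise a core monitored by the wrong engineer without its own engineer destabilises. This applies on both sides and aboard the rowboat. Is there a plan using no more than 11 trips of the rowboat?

Yes — this plan uses 9 crossings (≤ 11):
1. engineer South and reactor-core South cross → the east bank.
2. engineer South crosses ← the west bank.
3. engineer South, engineer West, and reactor-core West cross → the east bank.
4. engineer South and reactor-core South cross ← the west bank.
5. engineer East, engineer North, and engineer South cross → the east bank.
6. reactor-core West crosses ← the west bank.
7. reactor-core South and reactor-core West cross → the east bank.
8. reactor-core South crosses ← the west bank.
9. reactor-core East, reactor-core North, and reactor-core South cross → the east bank.

Yes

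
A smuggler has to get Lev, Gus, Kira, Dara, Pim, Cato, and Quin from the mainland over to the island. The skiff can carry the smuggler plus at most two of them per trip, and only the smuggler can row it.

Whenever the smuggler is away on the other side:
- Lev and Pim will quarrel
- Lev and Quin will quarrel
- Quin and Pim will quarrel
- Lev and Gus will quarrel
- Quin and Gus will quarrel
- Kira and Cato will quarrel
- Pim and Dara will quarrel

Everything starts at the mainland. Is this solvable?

Whatever the first load, the items left behind include a forbidden pair without the smuggler. No opening move is safe, so no plan exists.

No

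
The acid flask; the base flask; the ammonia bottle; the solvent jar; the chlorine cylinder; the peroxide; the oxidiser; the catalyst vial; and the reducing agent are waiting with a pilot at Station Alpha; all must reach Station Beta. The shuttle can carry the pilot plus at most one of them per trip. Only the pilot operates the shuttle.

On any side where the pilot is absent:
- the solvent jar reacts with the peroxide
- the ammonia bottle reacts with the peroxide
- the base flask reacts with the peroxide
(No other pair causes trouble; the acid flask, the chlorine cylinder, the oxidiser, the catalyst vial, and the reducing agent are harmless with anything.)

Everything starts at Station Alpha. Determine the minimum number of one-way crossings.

Following every safe sequence of crossings from the start, the most of the 9 that can be at Station Beta as the shuttle arrives there on crossings 1, 3, 5, 7, 9, 11, 13 is 1, 2, 3, 4, 5, 6, 7 respectively; the best ever achieved is 7 of 9.
From crossing 15 on, no configuration arises that was not already reachable earlier: only 288 distinct safe configurations (who is on which side, and where the shuttle is) can ever be reached, none of them has everyone across, and every continuation just revisits them. So no valid plan exists.

impossible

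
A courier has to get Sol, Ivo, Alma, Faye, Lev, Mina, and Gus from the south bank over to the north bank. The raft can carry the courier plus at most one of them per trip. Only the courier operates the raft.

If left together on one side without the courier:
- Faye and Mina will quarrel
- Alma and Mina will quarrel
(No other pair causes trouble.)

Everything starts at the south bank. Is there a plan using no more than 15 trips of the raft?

Yes — this plan uses 15 crossings (≤ 15):
1. Courier goes to the north bank with Mina.  [the south bank: Alma, Faye, Gus, Ivo, Lev, Sol | the north bank: Mina]
2. Courier goes back to the south bank alone.  [the south bank: Alma, Faye, Gus, Ivo, Lev, Sol | the north bank: Mina]
3. Courier goes to the north bank with Sol.  [the south bank: Alma, Faye, Gus, Ivo, Lev | the north bank: Mina, Sol]
4. Courier goes back to the south bank alone.  [the south bank: Alma, Faye, Gus, Ivo, Lev | the north bank: Mina, Sol]
5. Courier goes to the north bank with Ivo.  [the south bank: Alma, Faye, Gus, Lev | the north bank: Ivo, Mina, Sol]
6. Courier goes back to the south bank alone.  [the south bank: Alma, Faye, Gus, Lev | the north bank: Ivo, Mina, Sol]
7. Courier goes to the north bank with Alma.  [the south bank: Faye, Gus, Lev | the north bank: Alma, Ivo, Mina, Sol]
8. Courier goes back to the south bank with Mina.  [the south bank: Faye, Gus, Lev, Mina | the north bank: Alma, Ivo, Sol]
9. Courier goes to the north bank with Faye.  [the south bank: Gus, Lev, Mina | the north bank: Alma, Faye, Ivo, Sol]
10. Courier goes back to the south bank alone.  [the south bank: Gus, Lev, Mina | the north bank: Alma, Faye, Ivo, Sol]
11. Courier goes to the north bank with Lev.  [the south bank: Gus, Mina | the north bank: Alma, Faye, Ivo, Lev, Sol]
12. Courier goes back to the south bank alone.  [the south bank: Gus, Mina | the north bank: Alma, Faye, Ivo, Lev, Sol]
13. Courier goes to the north bank with Gus.  [the south bank: Mina | the north bank: Alma, Faye, Gus, Ivo, Lev, Sol]
14. Courier goes back to the south bank alone.  [the south bank: Mina | the north bank: Alma, Faye, Gus, Ivo, Lev, Sol]
15. Courier goes to the north bank with Mina.  [the south bank: — | the north bank: Alma, Faye, Gus, Ivo, Lev, Mina, Sol]

Yes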